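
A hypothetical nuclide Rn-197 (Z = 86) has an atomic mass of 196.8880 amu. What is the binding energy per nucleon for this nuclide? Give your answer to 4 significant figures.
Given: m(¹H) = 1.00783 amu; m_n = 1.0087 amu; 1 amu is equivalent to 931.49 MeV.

8.280 MeV/nucleon

Z = 86, so N = A − Z = 197 − 86 = 111.
Total constituent mass: 86 × 1.00783 + 111 × 1.0087 = 198.63908 amu
Mass defect Δm = 198.63908 − 196.8880 = 1.75108 amu
Converting to energy: 1.75108 amu × 931.49 MeV/amu = 1631.11 MeV
Dividing by A = 197 gives 8.280 MeV per nucleon.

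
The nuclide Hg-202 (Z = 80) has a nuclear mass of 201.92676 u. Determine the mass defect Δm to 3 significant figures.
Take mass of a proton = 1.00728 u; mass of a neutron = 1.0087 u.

With 80 protons and 122 neutrons (A = 202):
Σm = 80·m_p + 122·m_n = 80.58240 + 123.0614 = 203.64380 u
The mass defect is 203.64380 − 201.92676 = 1.71704 u.

1.72 u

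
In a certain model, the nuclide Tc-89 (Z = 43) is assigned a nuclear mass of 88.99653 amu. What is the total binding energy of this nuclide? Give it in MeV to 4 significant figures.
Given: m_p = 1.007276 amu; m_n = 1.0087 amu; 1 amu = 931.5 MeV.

667.5 MeV

Σm = 43·m_p + 46·m_n = 43.312868 + 46.4002 = 89.713068 amu
The mass defect is 89.713068 − 88.99653 = 0.716538 amu.
Converting to energy: 0.716538 amu × 931.5 MeV/amu = 667.455 MeV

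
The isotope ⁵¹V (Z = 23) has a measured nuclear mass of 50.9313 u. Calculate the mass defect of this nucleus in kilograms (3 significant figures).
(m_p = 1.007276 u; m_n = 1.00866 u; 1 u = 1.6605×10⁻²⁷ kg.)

7.95e-28 kg

With 23 protons and 28 neutrons (A = 51):
Σm = 23·m_p + 28·m_n = 23.167348 + 28.24248 = 51.409828 u
Mass defect Δm = 51.409828 − 50.9313 = 0.478528 u
In SI units: 0.478528 u × 1.6605×10⁻²⁷ kg/u = 7.9460e-28 kg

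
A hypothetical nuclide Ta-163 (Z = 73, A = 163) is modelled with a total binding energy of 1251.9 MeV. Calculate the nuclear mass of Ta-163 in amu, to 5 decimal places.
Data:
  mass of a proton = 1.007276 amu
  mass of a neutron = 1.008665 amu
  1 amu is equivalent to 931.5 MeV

162.96704 amu

Mass defect = 1251.9 MeV / (931.5 MeV/amu) = 1.3439614 amu
Constituent mass = 73(1.007276) + 90(1.008665) = 164.310998 amu
Nuclear mass = 164.310998 − 1.3439614 = 162.9670366 amu ≈ 162.96704 amu (to 5 decimal places)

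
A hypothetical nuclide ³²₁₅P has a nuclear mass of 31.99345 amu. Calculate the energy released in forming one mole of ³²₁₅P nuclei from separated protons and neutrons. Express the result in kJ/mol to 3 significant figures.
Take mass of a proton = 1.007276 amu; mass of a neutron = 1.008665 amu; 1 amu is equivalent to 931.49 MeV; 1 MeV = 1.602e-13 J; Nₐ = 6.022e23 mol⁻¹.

Σm = 15·m_p + 17·m_n = 15.109140 + 17.147305 = 32.256445 amu
Mass defect Δm = 32.256445 − 31.99345 = 0.262995 amu
Converting to energy: 0.262995 amu × 931.49 MeV/amu = 244.977 MeV
Per nucleus in joules: 244.977 MeV × 1.602e-13 J/MeV = 3.9245e-11 J
Per mole: 3.9245e-11 J × 6.022e23 mol⁻¹ = 2.3633e+13 J/mol

2.36e+10 kJ/mol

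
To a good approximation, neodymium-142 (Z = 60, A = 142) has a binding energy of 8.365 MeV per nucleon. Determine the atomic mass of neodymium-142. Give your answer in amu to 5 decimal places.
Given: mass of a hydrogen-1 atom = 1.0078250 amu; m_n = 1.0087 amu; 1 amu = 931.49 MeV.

Total binding energy = 142 × 8.365 = 1187.830 MeV
Mass defect = 1187.830 MeV / (931.49 MeV/amu) = 1.2751935 amu
Constituent mass = 60(1.0078250) + 82(1.0087) = 143.1829000 amu
Atomic mass = 143.1829000 − 1.2751935 = 141.9077065 amu ≈ 141.90771 amu (to 5 decimal places)

141.90771 amu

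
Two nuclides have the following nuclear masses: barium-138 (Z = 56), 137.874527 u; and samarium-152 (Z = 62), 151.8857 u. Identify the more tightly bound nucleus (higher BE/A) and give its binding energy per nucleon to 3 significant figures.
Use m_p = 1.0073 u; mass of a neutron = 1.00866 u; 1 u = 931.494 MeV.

barium-138; 8.40 MeV/nucleon

barium-138: Σm = 56(1.0073) + 82(1.00866) = 139.11892 u; Δm = 1.244393 u; E_B = 1159.14 MeV; E_B/A = 8.400 MeV
samarium-152: Σm = 62(1.0073) + 90(1.00866) = 153.23200 u; Δm = 1.34630 u; E_B = 1254.07 MeV; E_B/A = 8.250 MeV
barium-138 has the higher binding energy per nucleon, so it is the more tightly bound nucleus.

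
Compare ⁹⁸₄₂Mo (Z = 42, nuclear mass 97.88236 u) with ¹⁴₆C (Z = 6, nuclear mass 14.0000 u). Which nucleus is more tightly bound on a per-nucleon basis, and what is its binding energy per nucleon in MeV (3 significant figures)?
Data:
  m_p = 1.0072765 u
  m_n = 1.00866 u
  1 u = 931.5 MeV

⁹⁸₄₂Mo: Σm = 42(1.0072765) + 56(1.00866) = 98.7905730 u; Δm = 0.9082130 u; E_B = 846.00 MeV; E_B/A = 8.633 MeV
¹⁴₆C: Σm = 6(1.0072765) + 8(1.00866) = 14.1129390 u; Δm = 0.1129390 u; E_B = 105.20 MeV; E_B/A = 7.514 MeV
⁹⁸₄₂Mo has the higher binding energy per nucleon, so it is the more tightly bound nucleus.

⁹⁸₄₂Mo; 8.63 MeV/nucleon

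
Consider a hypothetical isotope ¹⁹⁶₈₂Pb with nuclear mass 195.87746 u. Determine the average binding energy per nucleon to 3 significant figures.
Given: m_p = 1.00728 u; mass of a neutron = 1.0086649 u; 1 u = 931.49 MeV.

The nucleus contains 82 protons and 196 − 82 = 114 neutrons.
Total constituent mass: 82 × 1.00728 + 114 × 1.0086649 = 197.5847586 u
Δm = 197.5847586 − 195.87746 = 1.7072986 u
Converting to energy: 1.7072986 u × 931.49 MeV/u = 1590.33 MeV
BE/A = 1590.33 MeV / 196 = 8.114 MeV/nucleon

8.11 MeV/nucleon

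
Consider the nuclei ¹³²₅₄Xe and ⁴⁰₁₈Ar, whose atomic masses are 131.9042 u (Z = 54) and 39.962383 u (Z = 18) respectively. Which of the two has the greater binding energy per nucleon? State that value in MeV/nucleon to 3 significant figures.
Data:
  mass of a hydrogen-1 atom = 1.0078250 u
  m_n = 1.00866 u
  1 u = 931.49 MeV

⁴⁰₁₈Ar; 8.59 MeV/nucleon

¹³²₅₄Xe: Σm = 54(1.0078250) + 78(1.00866) = 133.0980300 u; Δm = 1.1938300 u; E_B = 1112.041 MeV; E_B/A = 8.4246 MeV
⁴⁰₁₈Ar: Σm = 18(1.0078250) + 22(1.00866) = 40.3313700 u; Δm = 0.3689870 u; E_B = 343.71 MeV; E_B/A = 8.593 MeV
⁴⁰₁₈Ar has the higher binding energy per nucleon, so it is the more tightly bound nucleus.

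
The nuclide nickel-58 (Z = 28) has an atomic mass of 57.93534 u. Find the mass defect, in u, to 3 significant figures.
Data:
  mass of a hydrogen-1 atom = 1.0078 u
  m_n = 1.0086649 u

0.543 u

The nucleus contains 28 protons and 58 − 28 = 30 neutrons.
Mass of separated nucleons = 28(1.0078) + 30(1.0086649) = 28.2184 + 30.2599470 = 58.4783470 u
The mass defect is 58.4783470 − 57.93534 = 0.5430070 u.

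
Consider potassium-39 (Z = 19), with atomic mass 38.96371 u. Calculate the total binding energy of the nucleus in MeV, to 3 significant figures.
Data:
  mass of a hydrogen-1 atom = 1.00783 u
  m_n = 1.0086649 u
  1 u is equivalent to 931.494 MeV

Z = 19, so N = A − Z = 39 − 19 = 20.
Total constituent mass: 19 × 1.00783 + 20 × 1.0086649 = 39.3220680 u
Mass defect Δm = 39.3220680 − 38.96371 = 0.3583580 u
Converting to energy: 0.3583580 u × 931.494 MeV/u = 333.808 MeV

334 MeV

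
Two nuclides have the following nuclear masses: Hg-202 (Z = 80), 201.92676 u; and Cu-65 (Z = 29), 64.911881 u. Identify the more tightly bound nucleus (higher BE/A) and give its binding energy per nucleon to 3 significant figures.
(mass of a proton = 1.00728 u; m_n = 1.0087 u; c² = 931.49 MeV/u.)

Cu-65; 8.78 MeV/nucleon

Hg-202: Σm = 80(1.00728) + 122(1.0087) = 203.64380 u; Δm = 1.71704 u; E_B = 1599.4 MeV; E_B/A = 7.918 MeV
Cu-65: Σm = 29(1.00728) + 36(1.0087) = 65.52432 u; Δm = 0.612439 u; E_B = 570.48 MeV; E_B/A = 8.777 MeV
Cu-65 has the higher binding energy per nucleon, so it is the more tightly bound nucleus.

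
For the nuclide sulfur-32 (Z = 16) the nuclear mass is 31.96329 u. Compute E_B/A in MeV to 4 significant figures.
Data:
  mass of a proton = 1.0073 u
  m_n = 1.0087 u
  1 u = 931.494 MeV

The nucleus contains 16 protons and 32 − 16 = 16 neutrons.
Total constituent mass: 16 × 1.0073 + 16 × 1.0087 = 32.2560 u
Δm = 32.2560 − 31.96329 = 0.29271 u
Converting to energy: 0.29271 u × 931.494 MeV/u = 272.658 MeV
Dividing by A = 32 gives 8.521 MeV per nucleon.

8.521 MeV/nucleon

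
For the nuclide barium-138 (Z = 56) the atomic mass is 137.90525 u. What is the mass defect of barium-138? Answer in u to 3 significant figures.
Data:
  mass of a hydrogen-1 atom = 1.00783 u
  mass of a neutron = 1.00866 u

1.24 u

Total constituent mass: 56 × 1.00783 + 82 × 1.00866 = 139.14860 u
The mass defect is 139.14860 − 137.90525 = 1.24335 u.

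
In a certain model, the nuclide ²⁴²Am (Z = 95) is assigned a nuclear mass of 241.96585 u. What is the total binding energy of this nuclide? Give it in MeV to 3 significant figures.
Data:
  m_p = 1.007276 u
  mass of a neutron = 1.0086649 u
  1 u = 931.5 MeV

1860 MeV

Mass of separated nucleons = 95(1.007276) + 147(1.0086649) = 95.691220 + 148.2737403 = 243.9649603 u
Mass defect Δm = 243.9649603 − 241.96585 = 1.9991103 u
E_B = 1.9991103 × 931.5 = 1862.17 MeV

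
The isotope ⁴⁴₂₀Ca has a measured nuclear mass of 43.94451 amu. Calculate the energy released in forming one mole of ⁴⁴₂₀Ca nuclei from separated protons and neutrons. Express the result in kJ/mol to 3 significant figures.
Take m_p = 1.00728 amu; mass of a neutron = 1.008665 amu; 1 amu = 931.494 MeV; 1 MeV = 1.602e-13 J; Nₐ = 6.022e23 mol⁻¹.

3.68e+10 kJ/mol

Total constituent mass: 20 × 1.00728 + 24 × 1.008665 = 44.353560 amu
Mass defect Δm = 44.353560 − 43.94451 = 0.409050 amu
Binding energy = Δm·c² = 0.409050 × 931.494 MeV/amu = 381.028 MeV
Per nucleus in joules: 381.028 MeV × 1.602e-13 J/MeV = 6.1041e-11 J
Per mole: 6.1041e-11 J × 6.022e23 mol⁻¹ = 3.6759e+13 J/mol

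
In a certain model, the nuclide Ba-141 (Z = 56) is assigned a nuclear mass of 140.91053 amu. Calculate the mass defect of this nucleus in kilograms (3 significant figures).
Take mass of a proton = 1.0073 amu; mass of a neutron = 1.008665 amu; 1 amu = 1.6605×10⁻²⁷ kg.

Z = 56, so N = A − Z = 141 − 56 = 85.
Σm = 56·m_p + 85·m_n = 56.4088 + 85.736525 = 142.145325 amu
Mass defect Δm = 142.145325 − 140.91053 = 1.234795 amu
In SI units: 1.234795 amu × 1.6605×10⁻²⁷ kg/amu = 2.0504e-27 kg

2.05e-27 kg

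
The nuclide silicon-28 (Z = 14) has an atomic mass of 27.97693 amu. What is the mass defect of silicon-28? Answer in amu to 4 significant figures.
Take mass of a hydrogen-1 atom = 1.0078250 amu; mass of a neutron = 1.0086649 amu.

Mass of separated nucleons = 14(1.0078250) + 14(1.0086649) = 14.1095500 + 14.1213086 = 28.2308586 amu
Δm = 28.2308586 − 27.97693 = 0.2539286 amu

0.2539 amu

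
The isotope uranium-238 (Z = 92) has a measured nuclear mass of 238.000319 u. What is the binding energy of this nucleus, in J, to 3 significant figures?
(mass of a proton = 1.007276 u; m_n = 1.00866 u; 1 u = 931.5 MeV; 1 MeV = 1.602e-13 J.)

2.89e-10 J

Z = 92, so N = A − Z = 238 − 92 = 146.
Σm = 92·m_p + 146·m_n = 92.669392 + 147.26436 = 239.933752 u
The mass defect is 239.933752 − 238.000319 = 1.933433 u.
Converting to energy: 1.933433 u × 931.5 MeV/u = 1800.99 MeV
In joules: 1800.99 MeV × 1.602e-13 J/MeV = 2.8852e-10 J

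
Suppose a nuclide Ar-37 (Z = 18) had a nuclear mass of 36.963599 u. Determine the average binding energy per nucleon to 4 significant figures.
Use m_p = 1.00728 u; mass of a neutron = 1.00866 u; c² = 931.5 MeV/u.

8.358 MeV/nucleon

Z = 18, so N = A − Z = 37 − 18 = 19.
Σm = 18·m_p + 19·m_n = 18.13104 + 19.16454 = 37.29558 u
The mass defect is 37.29558 − 36.963599 = 0.331981 u.
E_B = 0.331981 × 931.5 = 309.240 MeV
BE/A = 309.240 MeV / 37 = 8.358 MeV/nucleon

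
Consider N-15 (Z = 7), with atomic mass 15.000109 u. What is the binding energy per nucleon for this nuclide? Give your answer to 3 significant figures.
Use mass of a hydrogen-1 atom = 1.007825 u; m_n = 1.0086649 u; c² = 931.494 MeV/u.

Z = 7, so N = A − Z = 15 − 7 = 8.
Total constituent mass: 7 × 1.007825 + 8 × 1.0086649 = 15.1240942 u
Mass defect Δm = 15.1240942 − 15.000109 = 0.1239852 u
Converting to energy: 0.1239852 u × 931.494 MeV/u = 115.491 MeV
Dividing by A = 15 gives 7.699 MeV per nucleon.

7.70 MeV/nucleon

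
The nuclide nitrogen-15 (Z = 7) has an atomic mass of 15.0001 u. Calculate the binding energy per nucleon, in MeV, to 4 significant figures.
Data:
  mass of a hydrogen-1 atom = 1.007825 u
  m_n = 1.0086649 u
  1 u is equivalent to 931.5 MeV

7.700 MeV/nucleon

Total constituent mass: 7 × 1.007825 + 8 × 1.0086649 = 15.1240942 u
Mass defect Δm = 15.1240942 − 15.0001 = 0.1239942 u
Converting to energy: 0.1239942 u × 931.5 MeV/u = 115.501 MeV
Per nucleon: 115.501 / 15 = 7.700 MeV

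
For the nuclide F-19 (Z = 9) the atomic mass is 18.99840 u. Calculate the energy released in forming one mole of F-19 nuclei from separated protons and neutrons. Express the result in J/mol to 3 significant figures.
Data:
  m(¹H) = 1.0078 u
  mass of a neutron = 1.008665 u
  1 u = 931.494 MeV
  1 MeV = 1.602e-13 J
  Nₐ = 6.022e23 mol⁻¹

With 9 protons and 10 neutrons (A = 19):
Mass of separated nucleons = 9(1.0078) + 10(1.008665) = 9.0702 + 10.086650 = 19.156850 u
The mass defect is 19.156850 − 18.99840 = 0.158450 u.
E_B = 0.158450 × 931.494 = 147.595 MeV
Per nucleus in joules: 147.595 MeV × 1.602e-13 J/MeV = 2.3645e-11 J
Per mole: 2.3645e-11 J × 6.022e23 mol⁻¹ = 1.4239e+13 J/mol

1.42e+13 J/mol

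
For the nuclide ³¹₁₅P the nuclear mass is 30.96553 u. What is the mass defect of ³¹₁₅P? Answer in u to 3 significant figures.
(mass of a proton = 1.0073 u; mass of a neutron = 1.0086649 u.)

Z = 15, so N = A − Z = 31 − 15 = 16.
Total constituent mass: 15 × 1.0073 + 16 × 1.0086649 = 31.2481384 u
Mass defect Δm = 31.2481384 − 30.96553 = 0.2826084 u

0.283 u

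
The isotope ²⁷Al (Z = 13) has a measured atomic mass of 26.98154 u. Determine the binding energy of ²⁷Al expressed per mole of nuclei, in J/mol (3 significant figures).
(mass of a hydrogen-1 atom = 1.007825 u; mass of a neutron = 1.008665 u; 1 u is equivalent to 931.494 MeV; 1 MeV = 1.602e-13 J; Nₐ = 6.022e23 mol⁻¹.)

With 13 protons and 14 neutrons (A = 27):
Total constituent mass: 13 × 1.007825 + 14 × 1.008665 = 27.223035 u
Mass defect Δm = 27.223035 − 26.98154 = 0.241495 u
E_B = 0.241495 × 931.494 = 224.951 MeV
Per nucleus in joules: 224.951 MeV × 1.602e-13 J/MeV = 3.6037e-11 J
Per mole: 3.6037e-11 J × 6.022e23 mol⁻¹ = 2.1701e+13 J/mol

2.17e+13 J/mol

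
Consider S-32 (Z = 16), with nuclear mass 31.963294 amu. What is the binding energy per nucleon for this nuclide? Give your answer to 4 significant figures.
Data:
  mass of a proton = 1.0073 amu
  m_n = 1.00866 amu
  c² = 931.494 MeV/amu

Total constituent mass: 16 × 1.0073 + 16 × 1.00866 = 32.25536 amu
Δm = 32.25536 − 31.963294 = 0.292066 amu
Binding energy = Δm·c² = 0.292066 × 931.494 MeV/amu = 272.058 MeV
Per nucleon: 272.058 / 32 = 8.502 MeV

8.502 MeV/nucleon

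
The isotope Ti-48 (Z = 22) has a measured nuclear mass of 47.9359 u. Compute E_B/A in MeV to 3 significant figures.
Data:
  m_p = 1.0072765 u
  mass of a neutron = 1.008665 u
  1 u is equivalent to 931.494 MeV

8.72 MeV/nucleon

With 22 protons and 26 neutrons (A = 48):
Total constituent mass: 22 × 1.0072765 + 26 × 1.008665 = 48.3853730 u
Δm = 48.3853730 − 47.9359 = 0.4494730 u
Converting to energy: 0.4494730 u × 931.494 MeV/u = 418.681 MeV
Per nucleon: 418.681 / 48 = 8.723 MeV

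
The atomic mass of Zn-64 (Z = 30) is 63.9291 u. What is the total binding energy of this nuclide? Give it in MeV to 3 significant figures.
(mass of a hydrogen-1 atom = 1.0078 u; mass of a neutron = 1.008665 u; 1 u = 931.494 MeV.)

With 30 protons and 34 neutrons (A = 64):
Mass of separated nucleons = 30(1.0078) + 34(1.008665) = 30.2340 + 34.294610 = 64.528610 u
Mass defect Δm = 64.528610 − 63.9291 = 0.599510 u
E_B = 0.599510 × 931.494 = 558.440 MeV

558 MeV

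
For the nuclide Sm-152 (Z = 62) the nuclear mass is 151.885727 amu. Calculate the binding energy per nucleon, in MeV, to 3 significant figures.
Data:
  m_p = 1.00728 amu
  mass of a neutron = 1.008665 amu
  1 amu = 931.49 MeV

With 62 protons and 90 neutrons (A = 152):
Σm = 62·m_p + 90·m_n = 62.45136 + 90.779850 = 153.231210 amu
Δm = 153.231210 − 151.885727 = 1.345483 amu
E_B = 1.345483 × 931.49 = 1253.30 MeV
Per nucleon: 1253.30 / 152 = 8.245 MeV

8.25 MeV/nucleon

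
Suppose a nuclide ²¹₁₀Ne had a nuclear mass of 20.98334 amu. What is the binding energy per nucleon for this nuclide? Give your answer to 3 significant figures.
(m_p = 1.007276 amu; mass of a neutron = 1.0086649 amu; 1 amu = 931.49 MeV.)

The nucleus contains 10 protons and 21 − 10 = 11 neutrons.
Total constituent mass: 10 × 1.007276 + 11 × 1.0086649 = 21.1680739 amu
Mass defect Δm = 21.1680739 − 20.98334 = 0.1847339 amu
Converting to energy: 0.1847339 amu × 931.49 MeV/amu = 172.078 MeV
Per nucleon: 172.078 / 21 = 8.194 MeV

8.19 MeV/nucleon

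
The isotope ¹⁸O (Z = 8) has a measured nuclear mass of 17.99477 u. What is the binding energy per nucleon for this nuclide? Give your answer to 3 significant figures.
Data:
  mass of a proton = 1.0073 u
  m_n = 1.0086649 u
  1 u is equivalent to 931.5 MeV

7.78 MeV/nucleon

The nucleus contains 8 protons and 18 − 8 = 10 neutrons.
Σm = 8·m_p + 10·m_n = 8.0584 + 10.0866490 = 18.1450490 u
Mass defect Δm = 18.1450490 − 17.99477 = 0.1502790 u
Binding energy = Δm·c² = 0.1502790 × 931.5 MeV/u = 139.985 MeV
Per nucleon: 139.985 / 18 = 7.777 MeV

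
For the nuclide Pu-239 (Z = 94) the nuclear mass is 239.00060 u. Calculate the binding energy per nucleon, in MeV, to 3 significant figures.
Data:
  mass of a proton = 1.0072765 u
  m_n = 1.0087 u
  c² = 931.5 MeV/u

7.58 MeV/nucleon

The nucleus contains 94 protons and 239 − 94 = 145 neutrons.
Mass of separated nucleons = 94(1.0072765) + 145(1.0087) = 94.6839910 + 146.2615 = 240.9454910 u
Δm = 240.9454910 − 239.00060 = 1.9448910 u
Converting to energy: 1.9448910 u × 931.5 MeV/u = 1811.67 MeV
Per nucleon: 1811.67 / 239 = 7.580 MeV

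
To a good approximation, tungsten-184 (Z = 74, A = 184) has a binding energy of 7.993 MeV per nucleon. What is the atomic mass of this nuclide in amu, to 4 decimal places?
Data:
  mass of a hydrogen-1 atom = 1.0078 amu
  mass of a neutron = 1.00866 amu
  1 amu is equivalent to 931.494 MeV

183.9509 amu

Total binding energy = 184 × 7.993 = 1470.712 MeV
Mass defect = 1470.712 MeV / (931.494 MeV/amu) = 1.578874 amu
Constituent mass = 74(1.0078) + 110(1.00866) = 185.52980 amu
Atomic mass = 185.52980 − 1.578874 = 183.950926 amu ≈ 183.9509 amu (to 4 decimal places)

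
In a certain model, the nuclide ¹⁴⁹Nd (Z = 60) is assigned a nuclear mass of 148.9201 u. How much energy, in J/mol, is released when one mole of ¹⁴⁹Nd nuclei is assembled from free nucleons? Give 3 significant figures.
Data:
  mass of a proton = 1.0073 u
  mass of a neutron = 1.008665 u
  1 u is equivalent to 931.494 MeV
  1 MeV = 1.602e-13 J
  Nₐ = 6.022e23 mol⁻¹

Mass of separated nucleons = 60(1.0073) + 89(1.008665) = 60.4380 + 89.771185 = 150.209185 u
The mass defect is 150.209185 − 148.9201 = 1.289085 u.
Converting to energy: 1.289085 u × 931.494 MeV/u = 1200.77 MeV
Per nucleus in joules: 1200.77 MeV × 1.602e-13 J/MeV = 1.9236e-10 J
Per mole: 1.9236e-10 J × 6.022e23 mol⁻¹ = 1.1584e+14 J/mol

1.16e+14 J/mol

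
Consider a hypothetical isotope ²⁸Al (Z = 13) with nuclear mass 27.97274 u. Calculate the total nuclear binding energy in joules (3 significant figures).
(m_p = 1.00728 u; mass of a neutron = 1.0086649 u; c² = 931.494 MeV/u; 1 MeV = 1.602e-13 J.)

The nucleus contains 13 protons and 28 − 13 = 15 neutrons.
Σm = 13·m_p + 15·m_n = 13.09464 + 15.1299735 = 28.2246135 u
The mass defect is 28.2246135 − 27.97274 = 0.2518735 u.
Converting to energy: 0.2518735 u × 931.494 MeV/u = 234.619 MeV
In joules: 234.619 MeV × 1.602e-13 J/MeV = 3.7586e-11 J

3.76e-11 J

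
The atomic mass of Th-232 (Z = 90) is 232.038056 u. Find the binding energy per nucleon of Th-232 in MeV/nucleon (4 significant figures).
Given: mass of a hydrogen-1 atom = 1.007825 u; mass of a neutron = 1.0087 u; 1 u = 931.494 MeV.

Σm = 90·m(¹H) + 142·m_n = 90.704250 + 143.2354 = 233.939650 u
Δm = 233.939650 − 232.038056 = 1.901594 u
E_B = 1.901594 × 931.494 = 1771.32 MeV
BE/A = 1771.32 MeV / 232 = 7.635 MeV/nucleon

7.635 MeV/nucleon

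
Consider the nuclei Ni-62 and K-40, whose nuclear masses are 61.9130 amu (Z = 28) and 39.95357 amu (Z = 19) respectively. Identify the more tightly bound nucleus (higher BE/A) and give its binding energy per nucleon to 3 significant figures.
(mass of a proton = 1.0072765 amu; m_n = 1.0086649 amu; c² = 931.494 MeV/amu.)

Ni-62; 8.79 MeV/nucleon

Ni-62: Σm = 28(1.0072765) + 34(1.0086649) = 62.4983486 amu; Δm = 0.5853486 amu; E_B = 545.25 MeV; E_B/A = 8.794 MeV
K-40: Σm = 19(1.0072765) + 21(1.0086649) = 40.3202164 amu; Δm = 0.3666464 amu; E_B = 341.53 MeV; E_B/A = 8.538 MeV
Ni-62 has the higher binding energy per nucleon, so it is the more tightly bound nucleus.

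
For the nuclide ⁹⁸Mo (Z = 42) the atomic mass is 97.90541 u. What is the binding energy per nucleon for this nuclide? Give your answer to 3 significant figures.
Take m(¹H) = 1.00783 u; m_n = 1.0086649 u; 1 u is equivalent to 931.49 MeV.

Z = 42, so N = A − Z = 98 − 42 = 56.
Mass of separated nucleons = 42(1.00783) + 56(1.0086649) = 42.32886 + 56.4852344 = 98.8140944 u
Mass defect Δm = 98.8140944 − 97.90541 = 0.9086844 u
Binding energy = Δm·c² = 0.9086844 × 931.49 MeV/u = 846.430 MeV
Dividing by A = 98 gives 8.637 MeV per nucleon.

8.64 MeV/nucleon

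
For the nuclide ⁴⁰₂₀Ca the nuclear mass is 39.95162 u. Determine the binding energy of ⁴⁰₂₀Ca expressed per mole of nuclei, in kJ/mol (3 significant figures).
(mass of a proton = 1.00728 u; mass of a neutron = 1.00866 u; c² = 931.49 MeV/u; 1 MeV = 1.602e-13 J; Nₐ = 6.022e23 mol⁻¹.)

3.30e+10 kJ/mol

Total constituent mass: 20 × 1.00728 + 20 × 1.00866 = 40.31880 u
Δm = 40.31880 − 39.95162 = 0.36718 u
Converting to energy: 0.36718 u × 931.49 MeV/u = 342.024 MeV
Per nucleus in joules: 342.024 MeV × 1.602e-13 J/MeV = 5.4792e-11 J
Per mole: 5.4792e-11 J × 6.022e23 mol⁻¹ = 3.2996e+13 J/mol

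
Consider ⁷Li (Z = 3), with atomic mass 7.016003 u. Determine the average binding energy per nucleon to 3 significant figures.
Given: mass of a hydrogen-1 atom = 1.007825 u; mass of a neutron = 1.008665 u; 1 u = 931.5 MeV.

Z = 3, so N = A − Z = 7 − 3 = 4.
Total constituent mass: 3 × 1.007825 + 4 × 1.008665 = 7.058135 u
The mass defect is 7.058135 − 7.016003 = 0.042132 u.
Converting to energy: 0.042132 u × 931.5 MeV/u = 39.2460 MeV
BE/A = 39.2460 MeV / 7 = 5.607 MeV/nucleon

5.61 MeV/nucleon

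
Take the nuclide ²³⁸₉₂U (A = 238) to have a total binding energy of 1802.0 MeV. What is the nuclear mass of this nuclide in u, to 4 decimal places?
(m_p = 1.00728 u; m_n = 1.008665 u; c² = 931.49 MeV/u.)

238.0003 u

Mass defect = 1802.0 MeV / (931.49 MeV/u) = 1.934535 u
Constituent mass = 92(1.00728) + 146(1.008665) = 239.934850 u
Nuclear mass = 239.934850 − 1.934535 = 238.000315 u ≈ 238.0003 u (to 4 decimal places)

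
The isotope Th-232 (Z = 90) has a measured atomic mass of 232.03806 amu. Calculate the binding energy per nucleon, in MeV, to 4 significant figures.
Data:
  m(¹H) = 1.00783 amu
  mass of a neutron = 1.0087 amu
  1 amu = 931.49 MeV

7.637 MeV/nucleon

Σm = 90·m(¹H) + 142·m_n = 90.70470 + 143.2354 = 233.94010 amu
Mass defect Δm = 233.94010 − 232.03806 = 1.90204 amu
Converting to energy: 1.90204 amu × 931.49 MeV/amu = 1771.73 MeV
Per nucleon: 1771.73 / 232 = 7.637 MeV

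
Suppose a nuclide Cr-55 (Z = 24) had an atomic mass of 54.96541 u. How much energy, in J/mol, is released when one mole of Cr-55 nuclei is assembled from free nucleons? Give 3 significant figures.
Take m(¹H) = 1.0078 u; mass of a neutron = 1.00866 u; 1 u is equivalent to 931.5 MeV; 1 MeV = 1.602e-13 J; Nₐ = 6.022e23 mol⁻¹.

4.41e+13 J/mol

The nucleus contains 24 protons and 55 − 24 = 31 neutrons.
Mass of separated nucleons = 24(1.0078) + 31(1.00866) = 24.1872 + 31.26846 = 55.45566 u
Δm = 55.45566 − 54.96541 = 0.49025 u
Converting to energy: 0.49025 u × 931.5 MeV/u = 456.668 MeV
Per nucleus in joules: 456.668 MeV × 1.602e-13 J/MeV = 7.3158e-11 J
Per mole: 7.3158e-11 J × 6.022e23 mol⁻¹ = 4.4056e+13 J/mol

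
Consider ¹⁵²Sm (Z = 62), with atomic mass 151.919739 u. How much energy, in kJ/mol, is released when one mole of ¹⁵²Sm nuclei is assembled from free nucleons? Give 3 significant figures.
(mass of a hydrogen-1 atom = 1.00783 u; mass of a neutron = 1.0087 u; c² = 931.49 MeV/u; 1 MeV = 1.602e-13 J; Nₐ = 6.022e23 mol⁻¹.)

1.21e+11 kJ/mol

With 62 protons and 90 neutrons (A = 152):
Mass of separated nucleons = 62(1.00783) + 90(1.0087) = 62.48546 + 90.7830 = 153.26846 u
Δm = 153.26846 − 151.919739 = 1.348721 u
E_B = 1.348721 × 931.49 = 1256.32 MeV
Per nucleus in joules: 1256.32 MeV × 1.602e-13 J/MeV = 2.0126e-10 J
Per mole: 2.0126e-10 J × 6.022e23 mol⁻¹ = 1.2120e+14 J/mol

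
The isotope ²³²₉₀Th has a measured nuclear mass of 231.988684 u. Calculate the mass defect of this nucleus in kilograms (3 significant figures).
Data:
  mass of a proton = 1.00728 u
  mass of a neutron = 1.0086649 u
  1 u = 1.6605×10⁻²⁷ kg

Z = 90, so N = A − Z = 232 − 90 = 142.
Mass of separated nucleons = 90(1.00728) + 142(1.0086649) = 90.65520 + 143.2304158 = 233.8856158 u
Mass defect Δm = 233.8856158 − 231.988684 = 1.8969318 u
In SI units: 1.8969318 u × 1.6605×10⁻²⁷ kg/u = 3.1499e-27 kg

3.15e-27 kg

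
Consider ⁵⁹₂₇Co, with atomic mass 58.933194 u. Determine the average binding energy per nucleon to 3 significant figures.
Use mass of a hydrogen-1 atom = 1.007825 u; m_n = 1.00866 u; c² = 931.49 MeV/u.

Z = 27, so N = A − Z = 59 − 27 = 32.
Mass of separated nucleons = 27(1.007825) + 32(1.00866) = 27.211275 + 32.27712 = 59.488395 u
The mass defect is 59.488395 − 58.933194 = 0.555201 u.
Binding energy = Δm·c² = 0.555201 × 931.49 MeV/u = 517.164 MeV
BE/A = 517.164 MeV / 59 = 8.765 MeV/nucleon

8.77 MeV/nucleon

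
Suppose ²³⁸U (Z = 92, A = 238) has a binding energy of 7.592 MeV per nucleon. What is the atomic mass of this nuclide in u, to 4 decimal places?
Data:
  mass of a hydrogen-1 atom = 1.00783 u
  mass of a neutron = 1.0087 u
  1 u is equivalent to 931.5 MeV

238.0508 u

Total binding energy = 238 × 7.592 = 1806.896 MeV
Mass defect = 1806.896 MeV / (931.5 MeV/u) = 1.939770 u
Constituent mass = 92(1.00783) + 146(1.0087) = 239.99056 u
Atomic mass = 239.99056 − 1.939770 = 238.050790 u ≈ 238.0508 u (to 4 decimal places)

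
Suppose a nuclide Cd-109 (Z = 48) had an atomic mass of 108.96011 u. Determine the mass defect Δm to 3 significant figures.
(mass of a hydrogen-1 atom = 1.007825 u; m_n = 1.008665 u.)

Total constituent mass: 48 × 1.007825 + 61 × 1.008665 = 109.904165 u
Mass defect Δm = 109.904165 − 108.96011 = 0.944055 u

0.944 u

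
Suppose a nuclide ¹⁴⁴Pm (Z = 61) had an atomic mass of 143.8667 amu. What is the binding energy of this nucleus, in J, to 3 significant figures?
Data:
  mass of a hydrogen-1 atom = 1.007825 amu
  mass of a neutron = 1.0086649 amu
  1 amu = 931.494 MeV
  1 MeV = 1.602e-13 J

1.98e-10 J

The nucleus contains 61 protons and 144 − 61 = 83 neutrons.
Total constituent mass: 61 × 1.007825 + 83 × 1.0086649 = 145.1965117 amu
The mass defect is 145.1965117 − 143.8667 = 1.3298117 amu.
Binding energy = Δm·c² = 1.3298117 × 931.494 MeV/amu = 1238.71 MeV
In joules: 1238.71 MeV × 1.602e-13 J/MeV = 1.9844e-10 J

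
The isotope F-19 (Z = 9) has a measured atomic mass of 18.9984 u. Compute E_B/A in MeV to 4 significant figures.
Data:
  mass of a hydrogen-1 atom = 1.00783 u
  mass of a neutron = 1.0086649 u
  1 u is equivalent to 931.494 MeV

7.781 MeV/nucleon

Σm = 9·m(¹H) + 10·m_n = 9.07047 + 10.0866490 = 19.1571190 u
Mass defect Δm = 19.1571190 − 18.9984 = 0.1587190 u
Binding energy = Δm·c² = 0.1587190 × 931.494 MeV/u = 147.846 MeV
Per nucleon: 147.846 / 19 = 7.781 MeV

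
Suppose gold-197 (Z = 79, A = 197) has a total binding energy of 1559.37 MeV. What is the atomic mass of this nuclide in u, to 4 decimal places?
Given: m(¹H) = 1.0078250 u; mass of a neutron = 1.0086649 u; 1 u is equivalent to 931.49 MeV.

196.9666 u

Mass defect = 1559.37 MeV / (931.49 MeV/u) = 1.674060 u
Constituent mass = 79(1.0078250) + 118(1.0086649) = 198.6406332 u
Atomic mass = 198.6406332 − 1.674060 = 196.9665732 u ≈ 196.9666 u (to 4 decimal places)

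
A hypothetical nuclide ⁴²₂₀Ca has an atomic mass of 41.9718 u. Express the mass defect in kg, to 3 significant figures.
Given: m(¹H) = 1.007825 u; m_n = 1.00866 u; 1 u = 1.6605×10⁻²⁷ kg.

6.23e-28 kg

Z = 20, so N = A − Z = 42 − 20 = 22.
Σm = 20·m(¹H) + 22·m_n = 20.156500 + 22.19052 = 42.347020 u
Δm = 42.347020 − 41.9718 = 0.375220 u
In SI units: 0.375220 u × 1.6605×10⁻²⁷ kg/u = 6.2305e-28 kg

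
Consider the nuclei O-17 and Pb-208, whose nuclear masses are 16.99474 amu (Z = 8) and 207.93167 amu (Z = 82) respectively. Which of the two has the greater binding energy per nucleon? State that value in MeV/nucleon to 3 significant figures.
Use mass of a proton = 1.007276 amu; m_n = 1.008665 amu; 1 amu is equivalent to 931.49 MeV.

O-17: Σm = 8(1.007276) + 9(1.008665) = 17.136193 amu; Δm = 0.141453 amu; E_B = 131.76 MeV; E_B/A = 7.751 MeV
Pb-208: Σm = 82(1.007276) + 126(1.008665) = 209.688422 amu; Δm = 1.756752 amu; E_B = 1636.4 MeV; E_B/A = 7.867 MeV
Pb-208 has the higher binding energy per nucleon, so it is the more tightly bound nucleus.

Pb-208; 7.87 MeV/nucleon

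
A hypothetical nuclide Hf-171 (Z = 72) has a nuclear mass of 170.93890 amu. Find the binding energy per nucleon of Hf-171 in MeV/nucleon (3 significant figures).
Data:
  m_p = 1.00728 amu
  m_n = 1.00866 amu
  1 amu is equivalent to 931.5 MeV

7.86 MeV/nucleon

With 72 protons and 99 neutrons (A = 171):
Total constituent mass: 72 × 1.00728 + 99 × 1.00866 = 172.38150 amu
Δm = 172.38150 − 170.93890 = 1.44260 amu
E_B = 1.44260 × 931.5 = 1343.78 MeV
Per nucleon: 1343.78 / 171 = 7.858 MeV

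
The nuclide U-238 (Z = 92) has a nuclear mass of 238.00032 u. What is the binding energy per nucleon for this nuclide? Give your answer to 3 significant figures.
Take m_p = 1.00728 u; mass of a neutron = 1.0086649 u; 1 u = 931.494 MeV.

7.57 MeV/nucleon

Σm = 92·m_p + 146·m_n = 92.66976 + 147.2650754 = 239.9348354 u
The mass defect is 239.9348354 − 238.00032 = 1.9345154 u.
Binding energy = Δm·c² = 1.9345154 × 931.494 MeV/u = 1801.99 MeV
BE/A = 1801.99 MeV / 238 = 7.571 MeV/nucleon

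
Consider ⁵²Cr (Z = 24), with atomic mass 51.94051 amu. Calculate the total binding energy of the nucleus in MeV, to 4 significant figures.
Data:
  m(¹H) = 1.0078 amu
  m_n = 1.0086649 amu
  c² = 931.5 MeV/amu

Total constituent mass: 24 × 1.0078 + 28 × 1.0086649 = 52.4298172 amu
Δm = 52.4298172 − 51.94051 = 0.4893072 amu
Binding energy = Δm·c² = 0.4893072 × 931.5 MeV/amu = 455.790 MeV

455.8 MeV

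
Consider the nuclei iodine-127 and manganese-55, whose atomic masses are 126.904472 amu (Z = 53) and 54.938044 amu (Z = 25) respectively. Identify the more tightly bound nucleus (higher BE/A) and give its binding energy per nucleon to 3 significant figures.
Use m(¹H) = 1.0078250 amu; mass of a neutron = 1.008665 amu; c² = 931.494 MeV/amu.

iodine-127: Σm = 53(1.0078250) + 74(1.008665) = 128.0559350 amu; Δm = 1.1514630 amu; E_B = 1072.6 MeV; E_B/A = 8.446 MeV
manganese-55: Σm = 25(1.0078250) + 30(1.008665) = 55.4555750 amu; Δm = 0.5175310 amu; E_B = 482.08 MeV; E_B/A = 8.765 MeV
manganese-55 has the higher binding energy per nucleon, so it is the more tightly bound nucleus.

manganese-55; 8.77 MeV/nucleon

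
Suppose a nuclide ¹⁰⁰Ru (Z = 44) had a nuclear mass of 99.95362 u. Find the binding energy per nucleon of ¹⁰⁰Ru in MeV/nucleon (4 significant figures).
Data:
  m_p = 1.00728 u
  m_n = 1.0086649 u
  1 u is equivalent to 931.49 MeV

With 44 protons and 56 neutrons (A = 100):
Total constituent mass: 44 × 1.00728 + 56 × 1.0086649 = 100.8055544 u
Mass defect Δm = 100.8055544 − 99.95362 = 0.8519344 u
Binding energy = Δm·c² = 0.8519344 × 931.49 MeV/u = 793.568 MeV
BE/A = 793.568 MeV / 100 = 7.936 MeV/nucleon

7.936 MeV/nucleon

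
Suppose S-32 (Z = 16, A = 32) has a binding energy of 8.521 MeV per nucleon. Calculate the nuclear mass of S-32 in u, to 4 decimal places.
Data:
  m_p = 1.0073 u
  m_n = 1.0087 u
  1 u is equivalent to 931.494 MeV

Total binding energy = 32 × 8.521 = 272.672 MeV
Mass defect = 272.672 MeV / (931.494 MeV/u) = 0.292725 u
Constituent mass = 16(1.0073) + 16(1.0087) = 32.2560 u
Nuclear mass = 32.2560 − 0.292725 = 31.963275 u ≈ 31.9633 u (to 4 decimal places)

31.9633 u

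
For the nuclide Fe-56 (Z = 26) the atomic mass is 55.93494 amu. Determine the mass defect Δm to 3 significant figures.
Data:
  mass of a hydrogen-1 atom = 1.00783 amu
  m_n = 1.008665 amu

0.529 amu

Total constituent mass: 26 × 1.00783 + 30 × 1.008665 = 56.463530 amu
Mass defect Δm = 56.463530 − 55.93494 = 0.528590 amu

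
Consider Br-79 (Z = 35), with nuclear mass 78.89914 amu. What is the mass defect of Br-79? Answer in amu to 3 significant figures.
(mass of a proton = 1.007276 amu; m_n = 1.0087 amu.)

Z = 35, so N = A − Z = 79 − 35 = 44.
Σm = 35·m_p + 44·m_n = 35.254660 + 44.3828 = 79.637460 amu
Δm = 79.637460 − 78.89914 = 0.738320 amu

0.738 amu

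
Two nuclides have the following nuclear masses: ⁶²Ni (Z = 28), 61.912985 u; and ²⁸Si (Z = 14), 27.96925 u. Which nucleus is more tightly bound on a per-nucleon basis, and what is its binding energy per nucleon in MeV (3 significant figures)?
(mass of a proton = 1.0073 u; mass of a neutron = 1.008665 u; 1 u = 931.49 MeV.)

⁶²Ni: Σm = 28(1.0073) + 34(1.008665) = 62.499010 u; Δm = 0.586025 u; E_B = 545.876 MeV; E_B/A = 8.804 MeV
²⁸Si: Σm = 14(1.0073) + 14(1.008665) = 28.223510 u; Δm = 0.254260 u; E_B = 236.84 MeV; E_B/A = 8.459 MeV
⁶²Ni has the higher binding energy per nucleon, so it is the more tightly bound nucleus.

⁶²Ni; 8.80 MeV/nucleon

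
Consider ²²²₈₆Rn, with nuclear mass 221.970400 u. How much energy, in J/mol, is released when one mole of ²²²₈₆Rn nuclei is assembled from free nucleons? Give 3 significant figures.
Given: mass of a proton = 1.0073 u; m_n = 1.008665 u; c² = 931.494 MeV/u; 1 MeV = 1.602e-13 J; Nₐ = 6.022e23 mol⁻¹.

With 86 protons and 136 neutrons (A = 222):
Mass of separated nucleons = 86(1.0073) + 136(1.008665) = 86.6278 + 137.178440 = 223.806240 u
Mass defect Δm = 223.806240 − 221.970400 = 1.835840 u
Converting to energy: 1.835840 u × 931.494 MeV/u = 1710.07 MeV
Per nucleus in joules: 1710.07 MeV × 1.602e-13 J/MeV = 2.7395e-10 J
Per mole: 2.7395e-10 J × 6.022e23 mol⁻¹ = 1.6497e+14 J/mol

1.65e+14 J/mol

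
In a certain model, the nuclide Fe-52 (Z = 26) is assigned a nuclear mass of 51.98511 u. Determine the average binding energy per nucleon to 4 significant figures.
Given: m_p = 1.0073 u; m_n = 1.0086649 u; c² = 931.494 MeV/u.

Mass of separated nucleons = 26(1.0073) + 26(1.0086649) = 26.1898 + 26.2252874 = 52.4150874 u
Mass defect Δm = 52.4150874 − 51.98511 = 0.4299774 u
Converting to energy: 0.4299774 u × 931.494 MeV/u = 400.521 MeV
BE/A = 400.521 MeV / 52 = 7.702 MeV/nucleon

7.702 MeV/nucleon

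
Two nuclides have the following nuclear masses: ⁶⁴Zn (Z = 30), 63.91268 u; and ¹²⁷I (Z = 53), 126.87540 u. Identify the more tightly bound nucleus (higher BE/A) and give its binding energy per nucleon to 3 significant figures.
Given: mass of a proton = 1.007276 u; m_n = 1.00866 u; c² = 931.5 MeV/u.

⁶⁴Zn; 8.73 MeV/nucleon

⁶⁴Zn: Σm = 30(1.007276) + 34(1.00866) = 64.512720 u; Δm = 0.600040 u; E_B = 558.94 MeV; E_B/A = 8.733 MeV
¹²⁷I: Σm = 53(1.007276) + 74(1.00866) = 128.026468 u; Δm = 1.151068 u; E_B = 1072.2 MeV; E_B/A = 8.443 MeV
⁶⁴Zn has the higher binding energy per nucleon, so it is the more tightly bound nucleus.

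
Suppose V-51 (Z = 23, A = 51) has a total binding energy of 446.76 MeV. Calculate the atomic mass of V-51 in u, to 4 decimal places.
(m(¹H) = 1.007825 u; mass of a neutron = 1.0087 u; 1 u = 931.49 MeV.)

50.9440 u

Mass defect = 446.76 MeV / (931.49 MeV/u) = 0.479619 u
Constituent mass = 23(1.007825) + 28(1.0087) = 51.423575 u
Atomic mass = 51.423575 − 0.479619 = 50.943956 u ≈ 50.9440 u (to 4 decimal places)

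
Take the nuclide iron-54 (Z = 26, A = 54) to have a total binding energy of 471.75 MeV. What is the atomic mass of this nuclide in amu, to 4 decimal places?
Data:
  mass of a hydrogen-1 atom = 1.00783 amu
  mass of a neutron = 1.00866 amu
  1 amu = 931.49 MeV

Mass defect = 471.75 MeV / (931.49 MeV/amu) = 0.506447 amu
Constituent mass = 26(1.00783) + 28(1.00866) = 54.44606 amu
Atomic mass = 54.44606 − 0.506447 = 53.939613 amu ≈ 53.9396 amu (to 4 decimal places)

53.9396 amu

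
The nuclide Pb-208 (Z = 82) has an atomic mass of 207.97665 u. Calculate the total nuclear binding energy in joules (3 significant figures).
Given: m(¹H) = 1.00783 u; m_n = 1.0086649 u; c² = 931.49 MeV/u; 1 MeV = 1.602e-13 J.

Z = 82, so N = A − Z = 208 − 82 = 126.
Total constituent mass: 82 × 1.00783 + 126 × 1.0086649 = 209.7338374 u
Mass defect Δm = 209.7338374 − 207.97665 = 1.7571874 u
Converting to energy: 1.7571874 u × 931.49 MeV/u = 1636.80 MeV
In joules: 1636.80 MeV × 1.602e-13 J/MeV = 2.6222e-10 J

2.62e-10 J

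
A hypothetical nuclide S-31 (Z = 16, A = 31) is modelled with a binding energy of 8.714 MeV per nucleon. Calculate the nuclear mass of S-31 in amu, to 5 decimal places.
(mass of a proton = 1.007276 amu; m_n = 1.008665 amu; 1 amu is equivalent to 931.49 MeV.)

Total binding energy = 31 × 8.714 = 270.134 MeV
Mass defect = 270.134 MeV / (931.49 MeV/amu) = 0.2900020 amu
Constituent mass = 16(1.007276) + 15(1.008665) = 31.246391 amu
Nuclear mass = 31.246391 − 0.2900020 = 30.9563890 amu ≈ 30.95639 amu (to 5 decimal places)

30.95639 amu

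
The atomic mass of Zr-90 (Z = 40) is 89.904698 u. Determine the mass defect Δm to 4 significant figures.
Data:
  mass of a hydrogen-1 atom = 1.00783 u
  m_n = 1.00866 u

Σm = 40·m(¹H) + 50·m_n = 40.31320 + 50.43300 = 90.74620 u
Δm = 90.74620 − 89.904698 = 0.841502 u

0.8415 u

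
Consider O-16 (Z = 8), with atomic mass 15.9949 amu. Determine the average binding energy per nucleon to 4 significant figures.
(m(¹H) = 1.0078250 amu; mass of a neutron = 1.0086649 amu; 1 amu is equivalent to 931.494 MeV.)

7.977 MeV/nucleon

The nucleus contains 8 protons and 16 − 8 = 8 neutrons.
Σm = 8·m(¹H) + 8·m_n = 8.0626000 + 8.0693192 = 16.1319192 amu
Δm = 16.1319192 − 15.9949 = 0.1370192 amu
Binding energy = Δm·c² = 0.1370192 × 931.494 MeV/amu = 127.633 MeV
BE/A = 127.633 MeV / 16 = 7.977 MeV/nucleon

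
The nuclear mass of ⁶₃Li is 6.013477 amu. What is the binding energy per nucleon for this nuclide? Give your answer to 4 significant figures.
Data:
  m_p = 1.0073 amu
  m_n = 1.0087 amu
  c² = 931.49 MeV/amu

5.360 MeV/nucleon

Z = 3, so N = A − Z = 6 − 3 = 3.
Mass of separated nucleons = 3(1.0073) + 3(1.0087) = 3.0219 + 3.0261 = 6.0480 amu
The mass defect is 6.0480 − 6.013477 = 0.034523 amu.
Binding energy = Δm·c² = 0.034523 × 931.49 MeV/amu = 32.1578 MeV
Dividing by A = 6 gives 5.360 MeV per nucleon.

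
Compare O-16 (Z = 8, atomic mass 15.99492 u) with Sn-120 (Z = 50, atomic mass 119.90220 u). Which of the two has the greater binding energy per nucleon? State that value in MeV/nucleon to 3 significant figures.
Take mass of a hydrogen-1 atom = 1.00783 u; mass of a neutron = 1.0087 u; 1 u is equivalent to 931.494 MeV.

Sn-120; 8.53 MeV/nucleon

O-16: Σm = 8(1.00783) + 8(1.0087) = 16.13224 u; Δm = 0.13732 u; E_B = 127.91276 MeV; E_B/A = 7.9945 MeV
Sn-120: Σm = 50(1.00783) + 70(1.0087) = 121.00050 u; Δm = 1.09830 u; E_B = 1023.0599 MeV; E_B/A = 8.525 MeV
Sn-120 has the higher binding energy per nucleon, so it is the more tightly bound nucleus.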